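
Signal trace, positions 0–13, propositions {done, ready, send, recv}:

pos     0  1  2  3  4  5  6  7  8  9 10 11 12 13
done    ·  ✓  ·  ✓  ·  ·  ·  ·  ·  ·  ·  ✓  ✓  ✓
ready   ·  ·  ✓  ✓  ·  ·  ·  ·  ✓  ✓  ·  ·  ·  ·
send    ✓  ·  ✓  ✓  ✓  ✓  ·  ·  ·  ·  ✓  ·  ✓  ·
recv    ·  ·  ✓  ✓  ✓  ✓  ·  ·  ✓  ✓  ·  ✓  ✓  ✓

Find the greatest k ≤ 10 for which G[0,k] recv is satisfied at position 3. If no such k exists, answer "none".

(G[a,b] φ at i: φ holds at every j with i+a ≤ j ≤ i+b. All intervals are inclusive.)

recv must hold from j=3 onward; find where it first fails.
  j=3: holds
  j=4: holds
  j=5: holds
  j=6: fails
Holds on [3,5], so largest k = 2.

2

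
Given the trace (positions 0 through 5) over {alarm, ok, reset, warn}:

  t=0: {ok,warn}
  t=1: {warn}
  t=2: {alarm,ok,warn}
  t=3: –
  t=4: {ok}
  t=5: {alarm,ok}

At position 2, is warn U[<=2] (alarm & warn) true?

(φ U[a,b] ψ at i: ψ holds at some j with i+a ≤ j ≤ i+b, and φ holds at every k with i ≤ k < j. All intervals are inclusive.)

True

Need some j in [2,4] with (alarm & warn), and warn at every k in [2,j-1].
  j=2: (alarm & warn) holds; no prefix to check → satisfied.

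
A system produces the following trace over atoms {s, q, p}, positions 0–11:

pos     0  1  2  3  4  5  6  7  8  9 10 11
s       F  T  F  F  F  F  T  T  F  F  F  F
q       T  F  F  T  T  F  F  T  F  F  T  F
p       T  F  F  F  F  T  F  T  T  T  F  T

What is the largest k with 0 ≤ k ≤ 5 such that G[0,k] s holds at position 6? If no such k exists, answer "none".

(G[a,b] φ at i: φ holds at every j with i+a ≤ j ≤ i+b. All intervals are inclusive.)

s must hold from j=6 onward; find where it first fails.
  j=6: holds
  j=7: holds
  j=8: fails
Holds on [6,7], so largest k = 1.

1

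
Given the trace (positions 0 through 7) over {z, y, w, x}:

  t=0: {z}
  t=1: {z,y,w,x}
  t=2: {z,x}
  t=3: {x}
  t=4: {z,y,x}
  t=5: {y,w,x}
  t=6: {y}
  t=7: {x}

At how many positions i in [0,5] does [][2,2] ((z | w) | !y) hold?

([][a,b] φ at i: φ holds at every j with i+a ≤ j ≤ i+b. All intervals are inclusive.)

5

Evaluate at each i in [0,5]:
  i=0: ✓ (all of [2,2])
  i=1: ✓ (all of [3,3])
  i=2: ✓ (all of [4,4])
  i=3: ✓ (all of [5,5])
  i=4: ✗ (fails at j=6)
  i=5: ✓ (all of [7,7])
Positions where it holds: {0, 1, 2, 3, 5} → 5.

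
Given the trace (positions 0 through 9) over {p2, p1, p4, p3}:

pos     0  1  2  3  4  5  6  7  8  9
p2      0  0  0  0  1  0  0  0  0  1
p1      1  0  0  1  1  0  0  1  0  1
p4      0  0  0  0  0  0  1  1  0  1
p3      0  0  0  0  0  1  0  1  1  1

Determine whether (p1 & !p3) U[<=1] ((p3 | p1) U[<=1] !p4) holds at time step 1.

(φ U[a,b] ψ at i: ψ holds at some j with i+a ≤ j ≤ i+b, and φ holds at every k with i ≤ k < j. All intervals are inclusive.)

Need some j in [1,2] with ((p3 | p1) U[<=1] !p4), and (p1 & !p3) at every k in [1,j-1].
  j=1: ((p3 | p1) U[<=1] !p4) holds; no prefix to check → satisfied.

Yes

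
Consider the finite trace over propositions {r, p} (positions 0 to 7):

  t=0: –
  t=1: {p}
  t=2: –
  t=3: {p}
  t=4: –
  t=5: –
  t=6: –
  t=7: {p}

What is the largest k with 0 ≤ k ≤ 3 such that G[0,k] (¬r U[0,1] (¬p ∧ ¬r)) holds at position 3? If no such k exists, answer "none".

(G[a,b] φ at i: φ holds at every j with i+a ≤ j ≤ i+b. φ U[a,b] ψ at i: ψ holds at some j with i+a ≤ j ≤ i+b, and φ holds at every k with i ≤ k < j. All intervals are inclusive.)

(¬r U[0,1] (¬p ∧ ¬r)) must hold from j=3 onward; find where it first fails.
  j=3: holds
  j=4: holds
  j=5: holds
  j=6: holds
Holds through j=6; largest k = 3.

3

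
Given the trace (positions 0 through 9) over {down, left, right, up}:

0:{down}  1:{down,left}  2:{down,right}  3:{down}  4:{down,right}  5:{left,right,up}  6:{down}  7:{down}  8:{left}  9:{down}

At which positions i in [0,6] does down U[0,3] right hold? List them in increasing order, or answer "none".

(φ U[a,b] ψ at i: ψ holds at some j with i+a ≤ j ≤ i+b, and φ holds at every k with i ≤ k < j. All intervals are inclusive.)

Evaluate at each i in [0,6]:
  i=0: ✓ (rhs at j=2; lhs holds on [0,1])
  i=1: ✓ (rhs at j=2; lhs holds on [1,1])
  i=2: ✓ (rhs at j=2)
  i=3: ✓ (rhs at j=4; lhs holds on [3,3])
  i=4: ✓ (rhs at j=4)
  i=5: ✓ (rhs at j=5)
  i=6: ✗ (no rhs in [6,9])

0, 1, 2, 3, 4, 5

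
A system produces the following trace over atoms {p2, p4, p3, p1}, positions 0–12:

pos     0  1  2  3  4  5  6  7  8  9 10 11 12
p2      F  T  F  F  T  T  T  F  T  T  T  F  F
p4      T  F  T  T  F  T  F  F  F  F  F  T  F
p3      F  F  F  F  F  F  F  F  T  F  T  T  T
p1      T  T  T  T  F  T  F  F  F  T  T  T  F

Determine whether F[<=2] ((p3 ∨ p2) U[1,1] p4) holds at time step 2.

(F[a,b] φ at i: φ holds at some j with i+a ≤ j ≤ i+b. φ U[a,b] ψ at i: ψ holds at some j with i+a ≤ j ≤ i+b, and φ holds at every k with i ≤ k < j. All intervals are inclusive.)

Yes

Check ((p3 ∨ p2) U[1,1] p4) at each j in [2,4]:
  j=2: fails
  j=3: fails
  j=4: holds
Found at j=4 → formula holds.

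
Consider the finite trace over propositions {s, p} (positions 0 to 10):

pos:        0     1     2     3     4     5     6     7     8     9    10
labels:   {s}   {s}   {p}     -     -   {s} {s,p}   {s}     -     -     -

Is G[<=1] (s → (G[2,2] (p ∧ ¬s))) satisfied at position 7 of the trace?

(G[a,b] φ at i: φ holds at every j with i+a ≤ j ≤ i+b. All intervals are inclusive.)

Does not hold

Check (s → (G[2,2] (p ∧ ¬s))) at every j in [7,8]:
  j=7: antecedent true; consequent fails at 9 → ✗
  j=8: antecedent false → ✓
Fails at j=7 → formula fails.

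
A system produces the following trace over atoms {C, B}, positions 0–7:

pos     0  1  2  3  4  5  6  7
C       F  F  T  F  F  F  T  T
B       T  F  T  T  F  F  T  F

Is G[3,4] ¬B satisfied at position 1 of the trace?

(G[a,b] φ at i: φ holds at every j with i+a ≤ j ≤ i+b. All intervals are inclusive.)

True

Check ¬B at every j in [4,5]:
  j=4: true
  j=5: true
All positions satisfy it → formula holds.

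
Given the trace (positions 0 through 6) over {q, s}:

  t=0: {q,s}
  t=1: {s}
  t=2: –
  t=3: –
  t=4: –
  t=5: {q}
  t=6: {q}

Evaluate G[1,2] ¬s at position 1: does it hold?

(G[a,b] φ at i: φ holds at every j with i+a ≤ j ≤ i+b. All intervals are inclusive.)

Holds

Check ¬s at every j in [2,3]:
  j=2: true
  j=3: true
All positions satisfy it → formula holds.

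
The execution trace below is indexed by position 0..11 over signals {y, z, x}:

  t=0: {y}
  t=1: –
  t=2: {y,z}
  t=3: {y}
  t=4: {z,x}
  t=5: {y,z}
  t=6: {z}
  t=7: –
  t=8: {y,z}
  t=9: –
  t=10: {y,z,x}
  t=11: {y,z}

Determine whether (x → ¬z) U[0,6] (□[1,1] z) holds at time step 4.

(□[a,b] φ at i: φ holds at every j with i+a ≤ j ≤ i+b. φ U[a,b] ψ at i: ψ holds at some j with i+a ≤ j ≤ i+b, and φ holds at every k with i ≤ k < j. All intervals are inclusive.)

Need some j in [4,10] with □[1,1] z, and (x → ¬z) at every k in [4,j-1].
  j=4: □[1,1] z holds; no prefix to check → satisfied.

Holds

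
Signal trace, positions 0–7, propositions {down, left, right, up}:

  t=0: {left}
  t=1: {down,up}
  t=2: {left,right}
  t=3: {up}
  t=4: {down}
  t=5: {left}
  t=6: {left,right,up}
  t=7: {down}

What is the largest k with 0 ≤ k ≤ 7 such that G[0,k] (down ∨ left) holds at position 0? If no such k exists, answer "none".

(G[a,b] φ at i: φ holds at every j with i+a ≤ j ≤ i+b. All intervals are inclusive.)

2

(down ∨ left) must hold from j=0 onward; find where it first fails.
  j=0: holds
  j=1: holds
  j=2: holds
  j=3: fails
Holds on [0,2], so largest k = 2.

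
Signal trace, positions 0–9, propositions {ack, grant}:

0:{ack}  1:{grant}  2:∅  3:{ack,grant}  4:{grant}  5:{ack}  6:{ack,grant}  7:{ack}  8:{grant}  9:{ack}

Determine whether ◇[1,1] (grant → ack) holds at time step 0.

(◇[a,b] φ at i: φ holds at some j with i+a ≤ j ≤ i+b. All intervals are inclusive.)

Does not hold

Check (grant → ack) at each j in [1,1]:
  j=1: false
No position in the window satisfies it → formula fails.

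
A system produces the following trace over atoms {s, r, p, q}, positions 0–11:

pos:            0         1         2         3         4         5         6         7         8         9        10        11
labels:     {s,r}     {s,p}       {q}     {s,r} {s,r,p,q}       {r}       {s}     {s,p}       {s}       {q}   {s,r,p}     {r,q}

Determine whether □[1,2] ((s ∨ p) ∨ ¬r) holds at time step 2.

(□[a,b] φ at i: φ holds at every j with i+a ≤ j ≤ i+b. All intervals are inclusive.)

Check ((s ∨ p) ∨ ¬r) at every j in [3,4]:
  j=3: true
  j=4: true
All positions satisfy it → formula holds.

True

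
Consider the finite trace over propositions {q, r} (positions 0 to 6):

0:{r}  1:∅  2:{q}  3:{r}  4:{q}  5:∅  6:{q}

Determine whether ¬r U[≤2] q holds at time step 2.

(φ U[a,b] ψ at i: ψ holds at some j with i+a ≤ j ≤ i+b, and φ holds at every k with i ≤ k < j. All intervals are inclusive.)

Need some j in [2,4] with q, and ¬r at every k in [2,j-1].
  j=2: q holds; no prefix to check → satisfied.

Yes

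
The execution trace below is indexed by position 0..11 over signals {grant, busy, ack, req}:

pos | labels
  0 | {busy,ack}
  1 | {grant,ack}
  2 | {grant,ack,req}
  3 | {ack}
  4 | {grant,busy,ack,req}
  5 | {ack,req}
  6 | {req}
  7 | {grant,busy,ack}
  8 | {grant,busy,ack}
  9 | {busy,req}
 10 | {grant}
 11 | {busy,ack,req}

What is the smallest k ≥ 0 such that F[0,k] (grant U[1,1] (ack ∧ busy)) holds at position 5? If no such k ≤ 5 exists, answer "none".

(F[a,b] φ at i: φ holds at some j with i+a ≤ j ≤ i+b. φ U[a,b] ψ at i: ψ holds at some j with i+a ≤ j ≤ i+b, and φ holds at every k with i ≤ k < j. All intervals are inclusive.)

Scan j = 5,6,… for (grant U[1,1] (ack ∧ busy)):
  j=5: fails
  j=6: fails
  j=7: holds
First hit at j=7, so smallest k = 7-5 = 2.

2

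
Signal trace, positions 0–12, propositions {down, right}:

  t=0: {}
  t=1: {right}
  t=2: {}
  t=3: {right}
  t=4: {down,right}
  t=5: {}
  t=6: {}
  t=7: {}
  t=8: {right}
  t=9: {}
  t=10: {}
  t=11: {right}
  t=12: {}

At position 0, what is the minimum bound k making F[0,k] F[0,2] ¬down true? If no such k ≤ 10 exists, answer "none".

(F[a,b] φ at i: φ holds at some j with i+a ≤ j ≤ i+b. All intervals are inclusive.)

0

Scan j = 0,1,… for F[0,2] ¬down:
  j=0: holds
First hit at j=0, so smallest k = 0-0 = 0.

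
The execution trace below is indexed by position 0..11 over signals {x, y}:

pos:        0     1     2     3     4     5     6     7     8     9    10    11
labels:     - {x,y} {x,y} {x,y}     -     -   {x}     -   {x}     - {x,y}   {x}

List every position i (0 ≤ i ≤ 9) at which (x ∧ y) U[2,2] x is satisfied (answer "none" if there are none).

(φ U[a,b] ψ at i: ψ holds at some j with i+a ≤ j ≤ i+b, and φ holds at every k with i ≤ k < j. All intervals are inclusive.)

1

Evaluate at each i in [0,9]:
  i=0: ✗ (lhs fails at k=0 before rhs at j=2)
  i=1: ✓ (rhs at j=3; lhs holds on [1,2])
  i=2: ✗ (no rhs in [4,4])
  i=3: ✗ (no rhs in [5,5])
  i=4: ✗ (lhs fails at k=4 before rhs at j=6)
  i=5: ✗ (no rhs in [7,7])
  i=6: ✗ (lhs fails at k=6 before rhs at j=8)
  i=7: ✗ (no rhs in [9,9])
  i=8: ✗ (lhs fails at k=8 before rhs at j=10)
  i=9: ✗ (lhs fails at k=9 before rhs at j=11)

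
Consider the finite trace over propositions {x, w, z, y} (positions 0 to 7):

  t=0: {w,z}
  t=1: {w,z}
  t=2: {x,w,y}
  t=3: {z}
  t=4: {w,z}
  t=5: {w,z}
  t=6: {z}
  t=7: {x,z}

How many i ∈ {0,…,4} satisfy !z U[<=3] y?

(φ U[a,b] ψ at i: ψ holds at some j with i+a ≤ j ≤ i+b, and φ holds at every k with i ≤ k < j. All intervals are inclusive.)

Evaluate at each i in [0,4]:
  i=0: ✗ (lhs fails at k=0 before rhs at j=2)
  i=1: ✗ (lhs fails at k=1 before rhs at j=2)
  i=2: ✓ (rhs at j=2)
  i=3: ✗ (no rhs in [3,6])
  i=4: ✗ (no rhs in [4,7])
Positions where it holds: {2} → 1.

1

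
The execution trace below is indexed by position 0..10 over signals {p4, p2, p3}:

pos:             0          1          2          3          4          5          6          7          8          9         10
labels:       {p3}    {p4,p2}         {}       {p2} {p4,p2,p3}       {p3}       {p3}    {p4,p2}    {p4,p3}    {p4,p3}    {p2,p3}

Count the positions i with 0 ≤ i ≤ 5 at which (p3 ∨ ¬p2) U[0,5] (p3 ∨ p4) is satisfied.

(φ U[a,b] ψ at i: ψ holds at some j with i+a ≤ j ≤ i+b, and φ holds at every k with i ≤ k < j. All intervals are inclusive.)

Evaluate at each i in [0,5]:
  i=0: ✓ (rhs at j=0)
  i=1: ✓ (rhs at j=1)
  i=2: ✗ (lhs fails at k=3 before rhs at j=4)
  i=3: ✗ (lhs fails at k=3 before rhs at j=4)
  i=4: ✓ (rhs at j=4)
  i=5: ✓ (rhs at j=5)
Positions where it holds: {0, 1, 4, 5} → 4.

4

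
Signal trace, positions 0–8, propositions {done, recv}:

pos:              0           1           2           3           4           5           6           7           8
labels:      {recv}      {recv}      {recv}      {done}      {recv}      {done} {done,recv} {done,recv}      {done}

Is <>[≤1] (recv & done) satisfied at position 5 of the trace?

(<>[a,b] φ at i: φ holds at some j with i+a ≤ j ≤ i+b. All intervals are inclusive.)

True

Check (recv & done) at each j in [5,6]:
  j=5: false
  j=6: true
Found at j=6 → formula holds.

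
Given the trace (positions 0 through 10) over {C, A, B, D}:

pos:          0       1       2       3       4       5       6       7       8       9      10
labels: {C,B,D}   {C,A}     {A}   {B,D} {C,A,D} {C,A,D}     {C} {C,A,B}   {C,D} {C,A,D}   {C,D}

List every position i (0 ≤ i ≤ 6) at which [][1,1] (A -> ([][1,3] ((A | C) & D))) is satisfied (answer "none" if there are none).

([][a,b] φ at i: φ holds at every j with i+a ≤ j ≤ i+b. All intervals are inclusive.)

Evaluate at each i in [0,6]:
  i=0: ✗ (fails at j=1)
  i=1: ✗ (fails at j=2)
  i=2: ✓ (all of [3,3])
  i=3: ✗ (fails at j=4)
  i=4: ✗ (fails at j=5)
  i=5: ✓ (all of [6,6])
  i=6: ✓ (all of [7,7])

2, 5, 6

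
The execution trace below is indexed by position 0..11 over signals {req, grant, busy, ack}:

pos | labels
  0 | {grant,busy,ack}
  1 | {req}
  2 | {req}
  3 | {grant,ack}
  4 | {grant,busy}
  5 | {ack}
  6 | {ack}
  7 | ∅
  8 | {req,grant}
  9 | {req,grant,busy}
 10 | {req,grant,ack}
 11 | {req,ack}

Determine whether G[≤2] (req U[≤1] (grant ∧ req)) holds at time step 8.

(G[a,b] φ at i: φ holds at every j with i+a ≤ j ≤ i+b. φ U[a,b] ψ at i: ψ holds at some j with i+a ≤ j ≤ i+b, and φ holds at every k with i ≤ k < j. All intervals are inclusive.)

Check (req U[≤1] (grant ∧ req)) at every j in [8,10]:
  j=8: holds
  j=9: holds
  j=10: holds
All positions satisfy it → formula holds.

Yes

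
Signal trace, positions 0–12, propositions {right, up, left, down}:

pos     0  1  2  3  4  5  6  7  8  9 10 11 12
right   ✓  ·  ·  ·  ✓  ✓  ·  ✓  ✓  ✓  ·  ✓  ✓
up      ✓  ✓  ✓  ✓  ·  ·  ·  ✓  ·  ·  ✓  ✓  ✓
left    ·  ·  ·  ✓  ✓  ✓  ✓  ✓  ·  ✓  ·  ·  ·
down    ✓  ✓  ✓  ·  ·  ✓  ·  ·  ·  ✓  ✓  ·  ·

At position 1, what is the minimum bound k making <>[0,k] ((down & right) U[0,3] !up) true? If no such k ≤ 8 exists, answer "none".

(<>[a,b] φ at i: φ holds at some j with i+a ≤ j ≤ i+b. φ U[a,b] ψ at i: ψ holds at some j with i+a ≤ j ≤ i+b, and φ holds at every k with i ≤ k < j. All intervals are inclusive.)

Scan j = 1,2,… for ((down & right) U[0,3] !up):
  j=1: fails
  j=2: fails
  j=3: fails
  j=4: holds
First hit at j=4, so smallest k = 4-1 = 3.

3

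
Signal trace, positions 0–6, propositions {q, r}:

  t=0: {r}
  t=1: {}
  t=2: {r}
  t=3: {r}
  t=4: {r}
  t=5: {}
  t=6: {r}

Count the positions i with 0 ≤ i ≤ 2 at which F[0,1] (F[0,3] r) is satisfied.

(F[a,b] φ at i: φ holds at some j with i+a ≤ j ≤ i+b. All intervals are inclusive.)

3

Evaluate at each i in [0,2]:
  i=0: ✓ (witness j=0)
  i=1: ✓ (witness j=1)
  i=2: ✓ (witness j=2)
Positions where it holds: {0, 1, 2} → 3.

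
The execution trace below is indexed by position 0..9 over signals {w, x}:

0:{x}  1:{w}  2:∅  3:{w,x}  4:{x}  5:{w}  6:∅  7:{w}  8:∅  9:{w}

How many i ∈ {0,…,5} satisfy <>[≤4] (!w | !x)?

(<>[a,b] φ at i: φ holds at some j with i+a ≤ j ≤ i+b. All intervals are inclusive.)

6

Evaluate at each i in [0,5]:
  i=0: ✓ (witness j=0)
  i=1: ✓ (witness j=1)
  i=2: ✓ (witness j=2)
  i=3: ✓ (witness j=4)
  i=4: ✓ (witness j=4)
  i=5: ✓ (witness j=5)
Positions where it holds: {0, 1, 2, 3, 4, 5} → 6.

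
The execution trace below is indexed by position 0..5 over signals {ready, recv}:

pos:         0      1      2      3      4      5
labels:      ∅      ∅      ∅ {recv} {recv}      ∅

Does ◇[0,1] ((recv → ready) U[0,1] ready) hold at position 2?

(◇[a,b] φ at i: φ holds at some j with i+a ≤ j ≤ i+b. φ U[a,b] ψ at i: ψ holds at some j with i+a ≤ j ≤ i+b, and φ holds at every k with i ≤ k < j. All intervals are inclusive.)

Does not hold

Check ((recv → ready) U[0,1] ready) at each j in [2,3]:
  j=2: fails
  j=3: fails
No position in the window satisfies it → formula fails.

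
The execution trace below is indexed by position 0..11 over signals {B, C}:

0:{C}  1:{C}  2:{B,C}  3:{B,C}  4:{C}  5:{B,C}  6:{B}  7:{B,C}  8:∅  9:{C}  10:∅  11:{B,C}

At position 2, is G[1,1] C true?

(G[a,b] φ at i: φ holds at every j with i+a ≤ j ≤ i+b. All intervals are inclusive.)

Check C at every j in [3,3]:
  j=3: true
All positions satisfy it → formula holds.

True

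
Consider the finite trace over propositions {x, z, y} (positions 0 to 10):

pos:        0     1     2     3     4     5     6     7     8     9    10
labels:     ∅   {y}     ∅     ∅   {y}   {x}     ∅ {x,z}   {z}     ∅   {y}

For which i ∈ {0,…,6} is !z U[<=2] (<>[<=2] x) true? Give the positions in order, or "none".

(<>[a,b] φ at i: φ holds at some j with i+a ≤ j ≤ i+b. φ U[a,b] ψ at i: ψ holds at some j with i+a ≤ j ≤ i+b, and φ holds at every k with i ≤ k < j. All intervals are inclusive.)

Evaluate at each i in [0,6]:
  i=0: ✗ (no rhs in [0,2])
  i=1: ✓ (rhs at j=3; lhs holds on [1,2])
  i=2: ✓ (rhs at j=3; lhs holds on [2,2])
  i=3: ✓ (rhs at j=3)
  i=4: ✓ (rhs at j=4)
  i=5: ✓ (rhs at j=5)
  i=6: ✓ (rhs at j=6)

1, 2, 3, 4, 5, 6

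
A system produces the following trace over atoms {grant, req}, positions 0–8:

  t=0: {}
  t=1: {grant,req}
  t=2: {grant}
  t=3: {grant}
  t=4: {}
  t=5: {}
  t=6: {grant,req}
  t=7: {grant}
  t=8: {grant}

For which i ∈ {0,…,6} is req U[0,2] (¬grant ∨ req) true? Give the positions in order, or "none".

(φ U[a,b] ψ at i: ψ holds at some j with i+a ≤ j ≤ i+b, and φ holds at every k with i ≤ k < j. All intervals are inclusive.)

Evaluate at each i in [0,6]:
  i=0: ✓ (rhs at j=0)
  i=1: ✓ (rhs at j=1)
  i=2: ✗ (lhs fails at k=2 before rhs at j=4)
  i=3: ✗ (lhs fails at k=3 before rhs at j=4)
  i=4: ✓ (rhs at j=4)
  i=5: ✓ (rhs at j=5)
  i=6: ✓ (rhs at j=6)

0, 1, 4, 5, 6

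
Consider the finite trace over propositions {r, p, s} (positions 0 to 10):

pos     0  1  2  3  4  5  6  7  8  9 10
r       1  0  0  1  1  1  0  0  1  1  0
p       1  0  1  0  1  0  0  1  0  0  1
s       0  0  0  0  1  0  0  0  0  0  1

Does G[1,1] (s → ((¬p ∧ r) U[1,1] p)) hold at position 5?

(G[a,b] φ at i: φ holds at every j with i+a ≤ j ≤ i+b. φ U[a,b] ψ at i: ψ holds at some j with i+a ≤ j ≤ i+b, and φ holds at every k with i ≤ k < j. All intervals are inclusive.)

Holds

Check (s → ((¬p ∧ r) U[1,1] p)) at every j in [6,6]:
  j=6: antecedent false → ✓
All positions satisfy it → formula holds.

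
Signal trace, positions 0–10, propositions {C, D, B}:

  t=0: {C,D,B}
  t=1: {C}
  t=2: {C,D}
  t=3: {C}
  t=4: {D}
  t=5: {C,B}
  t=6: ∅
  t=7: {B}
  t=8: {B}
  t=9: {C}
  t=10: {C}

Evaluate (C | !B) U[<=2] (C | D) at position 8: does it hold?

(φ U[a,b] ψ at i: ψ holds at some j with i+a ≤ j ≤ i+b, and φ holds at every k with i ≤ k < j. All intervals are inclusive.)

Need some j in [8,10] with (C | D), and (C | !B) at every k in [8,j-1].
  j=8: (C | D) false.
  j=9: (C | D) holds, but (C | !B) fails at k=8 → not this j.
  j=10: (C | D) holds, but (C | !B) fails at k=8 → not this j.
No j in the window works → until fails.

False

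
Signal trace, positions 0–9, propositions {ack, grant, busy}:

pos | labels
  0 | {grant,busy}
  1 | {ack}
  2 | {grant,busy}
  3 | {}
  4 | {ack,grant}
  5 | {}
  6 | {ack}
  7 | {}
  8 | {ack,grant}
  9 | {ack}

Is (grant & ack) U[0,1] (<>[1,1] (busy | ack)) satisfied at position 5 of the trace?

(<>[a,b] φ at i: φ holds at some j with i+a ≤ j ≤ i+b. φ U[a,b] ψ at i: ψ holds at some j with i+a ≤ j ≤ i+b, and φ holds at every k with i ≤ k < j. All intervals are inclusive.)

Yes

Need some j in [5,6] with <>[1,1] (busy | ack), and (grant & ack) at every k in [5,j-1].
  j=5: <>[1,1] (busy | ack) holds; no prefix to check → satisfied.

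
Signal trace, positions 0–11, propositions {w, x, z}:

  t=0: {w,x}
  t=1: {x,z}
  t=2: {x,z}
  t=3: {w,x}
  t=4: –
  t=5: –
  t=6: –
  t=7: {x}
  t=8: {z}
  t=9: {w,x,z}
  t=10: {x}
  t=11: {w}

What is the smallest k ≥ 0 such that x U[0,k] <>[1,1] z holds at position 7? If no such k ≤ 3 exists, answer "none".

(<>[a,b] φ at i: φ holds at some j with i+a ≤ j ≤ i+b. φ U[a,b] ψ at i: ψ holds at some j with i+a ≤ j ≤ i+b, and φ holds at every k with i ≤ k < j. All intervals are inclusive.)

0

Need earliest j ≥ 7 with <>[1,1] z, and x at every k in [7,j-1].
  j=7: rhs holds (empty prefix). k = 0.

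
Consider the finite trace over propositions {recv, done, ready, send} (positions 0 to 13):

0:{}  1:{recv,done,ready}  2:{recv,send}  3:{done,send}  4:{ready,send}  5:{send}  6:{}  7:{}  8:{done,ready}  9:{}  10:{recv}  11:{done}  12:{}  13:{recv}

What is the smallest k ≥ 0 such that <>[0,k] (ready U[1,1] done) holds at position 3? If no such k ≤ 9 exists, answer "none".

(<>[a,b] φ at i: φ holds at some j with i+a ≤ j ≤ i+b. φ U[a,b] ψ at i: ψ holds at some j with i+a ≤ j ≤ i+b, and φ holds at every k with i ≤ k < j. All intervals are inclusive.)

Scan j = 3,4,… for (ready U[1,1] done):
  j=3: fails
  j=4: fails
  j=5: fails
  j=6: fails
  j=7: fails
  j=8: fails
  j=9: fails
  j=10: fails
  j=11: fails
  j=12: fails
No j in [3,12] satisfies it → none.

none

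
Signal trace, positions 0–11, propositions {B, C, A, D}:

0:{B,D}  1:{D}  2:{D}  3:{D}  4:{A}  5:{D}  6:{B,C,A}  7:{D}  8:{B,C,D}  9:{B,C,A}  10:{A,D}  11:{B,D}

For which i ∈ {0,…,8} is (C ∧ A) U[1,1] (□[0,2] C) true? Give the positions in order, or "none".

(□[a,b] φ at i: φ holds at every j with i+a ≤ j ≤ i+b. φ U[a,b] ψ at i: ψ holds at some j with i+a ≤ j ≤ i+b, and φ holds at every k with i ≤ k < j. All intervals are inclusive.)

none

Evaluate at each i in [0,8]:
  i=0: ✗ (no rhs in [1,1])
  i=1: ✗ (no rhs in [2,2])
  i=2: ✗ (no rhs in [3,3])
  i=3: ✗ (no rhs in [4,4])
  i=4: ✗ (no rhs in [5,5])
  i=5: ✗ (no rhs in [6,6])
  i=6: ✗ (no rhs in [7,7])
  i=7: ✗ (no rhs in [8,8])
  i=8: ✗ (no rhs in [9,9])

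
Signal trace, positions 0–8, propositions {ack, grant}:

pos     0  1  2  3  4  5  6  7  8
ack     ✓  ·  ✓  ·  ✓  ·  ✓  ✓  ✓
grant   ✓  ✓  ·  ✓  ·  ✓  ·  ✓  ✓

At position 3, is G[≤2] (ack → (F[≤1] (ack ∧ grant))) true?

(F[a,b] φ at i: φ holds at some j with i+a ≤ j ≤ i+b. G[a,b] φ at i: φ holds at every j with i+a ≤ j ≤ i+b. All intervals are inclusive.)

Check (ack → (F[≤1] (ack ∧ grant))) at every j in [3,5]:
  j=3: antecedent false → ✓
  j=4: antecedent true; consequent fails (none in [4,5]) → ✗
  j=5: antecedent false → ✓
Fails at j=4 → formula fails.

False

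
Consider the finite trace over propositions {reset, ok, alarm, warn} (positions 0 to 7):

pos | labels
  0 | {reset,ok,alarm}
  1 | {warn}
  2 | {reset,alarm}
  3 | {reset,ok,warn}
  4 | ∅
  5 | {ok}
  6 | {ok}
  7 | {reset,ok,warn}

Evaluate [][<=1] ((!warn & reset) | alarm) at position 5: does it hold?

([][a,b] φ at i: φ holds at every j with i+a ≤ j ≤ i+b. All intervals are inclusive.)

Check ((!warn & reset) | alarm) at every j in [5,6]:
  j=5: false
  j=6: false
Fails at j=5 → formula fails.

False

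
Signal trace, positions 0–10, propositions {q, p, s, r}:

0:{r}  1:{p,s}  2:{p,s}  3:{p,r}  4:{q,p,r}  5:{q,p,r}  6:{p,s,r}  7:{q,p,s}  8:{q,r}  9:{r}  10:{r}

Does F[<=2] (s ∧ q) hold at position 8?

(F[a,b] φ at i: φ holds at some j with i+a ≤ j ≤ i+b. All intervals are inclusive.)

False

Check (s ∧ q) at each j in [8,10]:
  j=8: false
  j=9: false
  j=10: false
No position in the window satisfies it → formula fails.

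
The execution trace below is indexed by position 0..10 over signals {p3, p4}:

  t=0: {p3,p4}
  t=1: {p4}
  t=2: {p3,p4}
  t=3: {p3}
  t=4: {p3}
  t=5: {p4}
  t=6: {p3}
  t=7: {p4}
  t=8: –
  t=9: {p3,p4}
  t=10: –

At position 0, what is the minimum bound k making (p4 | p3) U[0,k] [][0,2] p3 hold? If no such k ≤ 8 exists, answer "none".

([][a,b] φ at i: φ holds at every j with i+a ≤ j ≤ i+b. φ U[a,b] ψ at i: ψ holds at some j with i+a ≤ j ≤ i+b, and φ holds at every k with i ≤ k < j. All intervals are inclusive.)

Need earliest j ≥ 0 with [][0,2] p3, and (p4 | p3) at every k in [0,j-1].
  j=0: rhs fails.
  j=1: rhs fails.
  j=2: rhs holds; lhs holds on [0,1]. k = 2.

2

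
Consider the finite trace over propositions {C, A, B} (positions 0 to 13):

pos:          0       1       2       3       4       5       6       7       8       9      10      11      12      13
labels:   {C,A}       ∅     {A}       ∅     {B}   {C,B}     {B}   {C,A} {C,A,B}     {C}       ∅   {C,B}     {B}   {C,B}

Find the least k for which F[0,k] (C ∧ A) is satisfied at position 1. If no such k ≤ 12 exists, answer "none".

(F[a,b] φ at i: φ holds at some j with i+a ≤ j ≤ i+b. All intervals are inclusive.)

Scan j = 1,2,… for (C ∧ A):
  j=1: fails
  j=2: fails
  j=3: fails
  j=4: fails
  j=5: fails
  j=6: fails
  j=7: holds
First hit at j=7, so smallest k = 7-1 = 6.

6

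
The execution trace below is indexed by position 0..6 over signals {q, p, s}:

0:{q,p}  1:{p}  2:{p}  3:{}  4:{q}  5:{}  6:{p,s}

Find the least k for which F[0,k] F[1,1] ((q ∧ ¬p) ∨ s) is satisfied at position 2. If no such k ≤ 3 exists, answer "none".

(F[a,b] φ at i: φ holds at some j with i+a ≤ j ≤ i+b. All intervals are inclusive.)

1

Scan j = 2,3,… for F[1,1] ((q ∧ ¬p) ∨ s):
  j=2: fails
  j=3: holds
First hit at j=3, so smallest k = 3-2 = 1.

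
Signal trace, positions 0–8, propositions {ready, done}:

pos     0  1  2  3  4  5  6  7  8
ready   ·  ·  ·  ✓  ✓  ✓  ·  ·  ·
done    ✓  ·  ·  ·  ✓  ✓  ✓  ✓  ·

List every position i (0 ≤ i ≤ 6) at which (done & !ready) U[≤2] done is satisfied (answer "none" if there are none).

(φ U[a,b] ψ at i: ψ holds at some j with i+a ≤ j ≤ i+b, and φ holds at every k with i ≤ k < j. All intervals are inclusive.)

Evaluate at each i in [0,6]:
  i=0: ✓ (rhs at j=0)
  i=1: ✗ (no rhs in [1,3])
  i=2: ✗ (lhs fails at k=2 before rhs at j=4)
  i=3: ✗ (lhs fails at k=3 before rhs at j=4)
  i=4: ✓ (rhs at j=4)
  i=5: ✓ (rhs at j=5)
  i=6: ✓ (rhs at j=6)

0, 4, 5, 6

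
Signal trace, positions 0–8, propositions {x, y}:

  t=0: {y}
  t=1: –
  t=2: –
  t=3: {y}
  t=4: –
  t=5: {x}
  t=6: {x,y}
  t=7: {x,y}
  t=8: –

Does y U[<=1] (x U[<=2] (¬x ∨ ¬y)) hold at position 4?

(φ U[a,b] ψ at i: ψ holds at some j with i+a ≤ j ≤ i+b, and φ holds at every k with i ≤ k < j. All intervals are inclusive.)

Need some j in [4,5] with (x U[<=2] (¬x ∨ ¬y)), and y at every k in [4,j-1].
  j=4: (x U[<=2] (¬x ∨ ¬y)) holds; no prefix to check → satisfied.

True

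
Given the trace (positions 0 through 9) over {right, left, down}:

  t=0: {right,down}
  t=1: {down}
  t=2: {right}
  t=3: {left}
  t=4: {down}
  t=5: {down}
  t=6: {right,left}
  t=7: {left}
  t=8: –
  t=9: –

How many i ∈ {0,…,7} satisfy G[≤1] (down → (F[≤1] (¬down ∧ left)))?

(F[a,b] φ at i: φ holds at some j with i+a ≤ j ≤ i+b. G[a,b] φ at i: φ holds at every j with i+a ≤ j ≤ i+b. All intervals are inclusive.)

Evaluate at each i in [0,7]:
  i=0: ✗ (fails at j=0)
  i=1: ✗ (fails at j=1)
  i=2: ✓ (all of [2,3])
  i=3: ✗ (fails at j=4)
  i=4: ✗ (fails at j=4)
  i=5: ✓ (all of [5,6])
  i=6: ✓ (all of [6,7])
  i=7: ✓ (all of [7,8])
Positions where it holds: {2, 5, 6, 7} → 4.

4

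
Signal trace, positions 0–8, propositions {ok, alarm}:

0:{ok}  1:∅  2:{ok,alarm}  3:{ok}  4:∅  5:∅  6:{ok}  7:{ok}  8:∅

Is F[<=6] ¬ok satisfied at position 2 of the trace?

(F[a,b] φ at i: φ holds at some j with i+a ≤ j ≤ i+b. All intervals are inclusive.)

Holds

Check ¬ok at each j in [2,8]:
  j=2: false
  j=3: false
  j=4: true
  j=5: true
  j=6: false
  j=7: false
  j=8: true
Found at j=4 → formula holds.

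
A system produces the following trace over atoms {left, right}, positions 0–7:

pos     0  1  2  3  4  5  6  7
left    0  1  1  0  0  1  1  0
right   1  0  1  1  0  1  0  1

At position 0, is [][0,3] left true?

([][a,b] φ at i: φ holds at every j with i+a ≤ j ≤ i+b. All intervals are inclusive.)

No

Check left at every j in [0,3]:
  j=0: false
  j=1: true
  j=2: true
  j=3: false
Fails at j=0 → formula fails.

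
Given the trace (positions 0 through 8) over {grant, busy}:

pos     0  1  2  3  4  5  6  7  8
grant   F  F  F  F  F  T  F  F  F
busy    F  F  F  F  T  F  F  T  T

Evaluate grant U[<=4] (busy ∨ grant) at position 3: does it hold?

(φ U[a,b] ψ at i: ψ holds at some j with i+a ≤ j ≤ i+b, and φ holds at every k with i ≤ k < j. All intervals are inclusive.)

Need some j in [3,7] with (busy ∨ grant), and grant at every k in [3,j-1].
  j=3: (busy ∨ grant) false.
  j=4: (busy ∨ grant) holds, but grant fails at k=3 → not this j.
  j=5: (busy ∨ grant) holds, but grant fails at k=3 → not this j.
  j=6: (busy ∨ grant) false.
  j=7: (busy ∨ grant) holds, but grant fails at k=3 → not this j.
No j in the window works → until fails.

Does not hold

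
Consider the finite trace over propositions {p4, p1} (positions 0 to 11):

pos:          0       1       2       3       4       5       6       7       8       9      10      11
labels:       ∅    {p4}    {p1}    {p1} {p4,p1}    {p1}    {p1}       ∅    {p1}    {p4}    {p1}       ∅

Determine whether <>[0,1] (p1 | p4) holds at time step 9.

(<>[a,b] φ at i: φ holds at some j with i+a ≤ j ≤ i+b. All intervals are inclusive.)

True

Check (p1 | p4) at each j in [9,10]:
  j=9: true
  j=10: true
Found at j=9 → formula holds.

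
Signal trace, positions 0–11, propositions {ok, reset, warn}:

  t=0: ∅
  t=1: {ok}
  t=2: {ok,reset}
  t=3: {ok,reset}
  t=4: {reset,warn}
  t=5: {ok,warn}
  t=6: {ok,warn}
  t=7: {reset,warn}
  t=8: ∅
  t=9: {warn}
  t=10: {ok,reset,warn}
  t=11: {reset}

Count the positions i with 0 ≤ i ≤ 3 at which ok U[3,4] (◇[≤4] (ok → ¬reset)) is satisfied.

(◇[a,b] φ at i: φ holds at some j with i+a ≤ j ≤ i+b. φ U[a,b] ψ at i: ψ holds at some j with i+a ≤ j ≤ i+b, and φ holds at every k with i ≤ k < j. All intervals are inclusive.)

1

Evaluate at each i in [0,3]:
  i=0: ✗ (lhs fails at k=0 before rhs at j=3)
  i=1: ✓ (rhs at j=4; lhs holds on [1,3])
  i=2: ✗ (lhs fails at k=4 before rhs at j=5)
  i=3: ✗ (lhs fails at k=4 before rhs at j=6)
Positions where it holds: {1} → 1.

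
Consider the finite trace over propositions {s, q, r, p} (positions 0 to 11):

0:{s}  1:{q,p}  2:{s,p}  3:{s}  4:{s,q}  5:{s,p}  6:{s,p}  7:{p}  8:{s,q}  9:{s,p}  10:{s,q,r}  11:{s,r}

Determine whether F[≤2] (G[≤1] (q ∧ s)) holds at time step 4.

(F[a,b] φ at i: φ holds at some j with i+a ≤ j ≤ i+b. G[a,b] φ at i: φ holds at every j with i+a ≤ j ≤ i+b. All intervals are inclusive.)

False

Check G[≤1] (q ∧ s) at each j in [4,6]:
  j=4: fails at 5
  j=5: fails at 5
  j=6: fails at 6
No position in the window satisfies it → formula fails.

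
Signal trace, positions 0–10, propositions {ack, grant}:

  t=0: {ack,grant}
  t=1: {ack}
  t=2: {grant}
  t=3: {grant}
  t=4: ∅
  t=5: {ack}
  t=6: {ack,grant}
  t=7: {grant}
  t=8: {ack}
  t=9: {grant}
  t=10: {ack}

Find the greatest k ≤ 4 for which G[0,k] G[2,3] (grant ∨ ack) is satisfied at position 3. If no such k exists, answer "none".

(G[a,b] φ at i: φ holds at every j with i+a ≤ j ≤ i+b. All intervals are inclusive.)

G[2,3] (grant ∨ ack) must hold from j=3 onward; find where it first fails.
  j=3: holds
  j=4: holds
  j=5: holds
  j=6: holds
  j=7: holds
Holds through j=7; largest k = 4.

4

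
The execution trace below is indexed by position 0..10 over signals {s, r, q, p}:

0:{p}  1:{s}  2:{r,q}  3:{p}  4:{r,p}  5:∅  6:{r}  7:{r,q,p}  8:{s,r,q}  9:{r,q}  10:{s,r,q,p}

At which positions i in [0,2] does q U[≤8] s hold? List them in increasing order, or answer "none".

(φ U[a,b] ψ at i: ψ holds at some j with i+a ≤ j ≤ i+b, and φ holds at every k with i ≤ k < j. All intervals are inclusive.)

1

Evaluate at each i in [0,2]:
  i=0: ✗ (lhs fails at k=0 before rhs at j=1)
  i=1: ✓ (rhs at j=1)
  i=2: ✗ (lhs fails at k=3 before rhs at j=8)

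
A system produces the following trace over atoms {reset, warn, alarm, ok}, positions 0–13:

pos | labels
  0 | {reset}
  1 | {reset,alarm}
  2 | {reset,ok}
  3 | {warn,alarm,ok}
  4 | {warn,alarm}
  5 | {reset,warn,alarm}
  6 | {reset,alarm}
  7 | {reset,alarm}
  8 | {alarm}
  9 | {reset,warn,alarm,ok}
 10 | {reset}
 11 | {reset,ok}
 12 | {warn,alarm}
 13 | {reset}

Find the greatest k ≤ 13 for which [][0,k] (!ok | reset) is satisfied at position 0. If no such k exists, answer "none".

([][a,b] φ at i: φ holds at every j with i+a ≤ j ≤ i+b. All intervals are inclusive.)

2

(!ok | reset) must hold from j=0 onward; find where it first fails.
  j=0: holds
  j=1: holds
  j=2: holds
  j=3: fails
Holds on [0,2], so largest k = 2.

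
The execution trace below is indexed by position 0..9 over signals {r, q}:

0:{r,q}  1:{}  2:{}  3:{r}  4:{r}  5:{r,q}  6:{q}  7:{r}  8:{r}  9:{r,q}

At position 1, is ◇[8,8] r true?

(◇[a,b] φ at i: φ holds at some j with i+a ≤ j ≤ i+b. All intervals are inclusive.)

Holds

Check r at each j in [9,9]:
  j=9: true
Found at j=9 → formula holds.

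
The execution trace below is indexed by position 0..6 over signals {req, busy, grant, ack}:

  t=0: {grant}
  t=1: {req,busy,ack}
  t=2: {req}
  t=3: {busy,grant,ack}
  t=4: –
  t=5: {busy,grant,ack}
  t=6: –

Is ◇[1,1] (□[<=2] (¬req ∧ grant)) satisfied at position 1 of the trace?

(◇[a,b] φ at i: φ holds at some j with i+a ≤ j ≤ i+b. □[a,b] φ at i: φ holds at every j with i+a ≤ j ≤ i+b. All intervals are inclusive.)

Check □[<=2] (¬req ∧ grant) at each j in [2,2]:
  j=2: fails at 2
No position in the window satisfies it → formula fails.

No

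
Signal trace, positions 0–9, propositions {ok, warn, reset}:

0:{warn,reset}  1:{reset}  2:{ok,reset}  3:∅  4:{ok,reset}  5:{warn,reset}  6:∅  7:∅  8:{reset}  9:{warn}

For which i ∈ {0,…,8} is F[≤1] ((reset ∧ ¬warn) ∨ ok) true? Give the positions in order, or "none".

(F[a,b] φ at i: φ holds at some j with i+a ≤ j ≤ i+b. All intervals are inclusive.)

0, 1, 2, 3, 4, 7, 8

Evaluate at each i in [0,8]:
  i=0: ✓ (witness j=1)
  i=1: ✓ (witness j=1)
  i=2: ✓ (witness j=2)
  i=3: ✓ (witness j=4)
  i=4: ✓ (witness j=4)
  i=5: ✗ (none in [5,6])
  i=6: ✗ (none in [6,7])
  i=7: ✓ (witness j=8)
  i=8: ✓ (witness j=8)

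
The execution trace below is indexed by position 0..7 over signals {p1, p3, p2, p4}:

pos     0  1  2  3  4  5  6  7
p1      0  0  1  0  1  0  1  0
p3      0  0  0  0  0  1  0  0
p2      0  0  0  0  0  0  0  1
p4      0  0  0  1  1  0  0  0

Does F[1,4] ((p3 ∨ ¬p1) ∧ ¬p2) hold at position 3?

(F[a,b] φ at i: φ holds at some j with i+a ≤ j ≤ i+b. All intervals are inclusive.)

True

Check ((p3 ∨ ¬p1) ∧ ¬p2) at each j in [4,7]:
  j=4: false
  j=5: true
  j=6: false
  j=7: false
Found at j=5 → formula holds.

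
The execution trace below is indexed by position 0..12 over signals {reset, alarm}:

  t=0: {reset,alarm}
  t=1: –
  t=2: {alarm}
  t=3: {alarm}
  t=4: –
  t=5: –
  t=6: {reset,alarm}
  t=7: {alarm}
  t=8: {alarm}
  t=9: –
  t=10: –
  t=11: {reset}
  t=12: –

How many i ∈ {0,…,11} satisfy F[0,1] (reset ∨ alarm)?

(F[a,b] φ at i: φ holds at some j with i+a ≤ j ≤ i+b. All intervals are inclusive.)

Evaluate at each i in [0,11]:
  i=0: ✓ (witness j=0)
  i=1: ✓ (witness j=2)
  i=2: ✓ (witness j=2)
  i=3: ✓ (witness j=3)
  i=4: ✗ (none in [4,5])
  i=5: ✓ (witness j=6)
  i=6: ✓ (witness j=6)
  i=7: ✓ (witness j=7)
  i=8: ✓ (witness j=8)
  i=9: ✗ (none in [9,10])
  i=10: ✓ (witness j=11)
  i=11: ✓ (witness j=11)
Positions where it holds: {0, 1, 2, 3, 5, 6, 7, 8, 10, 11} → 10.

10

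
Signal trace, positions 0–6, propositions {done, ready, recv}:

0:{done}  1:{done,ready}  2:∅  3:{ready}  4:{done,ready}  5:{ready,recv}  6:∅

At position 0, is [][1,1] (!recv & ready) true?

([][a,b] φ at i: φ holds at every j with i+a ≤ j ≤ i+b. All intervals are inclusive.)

Check (!recv & ready) at every j in [1,1]:
  j=1: true
All positions satisfy it → formula holds.

Yes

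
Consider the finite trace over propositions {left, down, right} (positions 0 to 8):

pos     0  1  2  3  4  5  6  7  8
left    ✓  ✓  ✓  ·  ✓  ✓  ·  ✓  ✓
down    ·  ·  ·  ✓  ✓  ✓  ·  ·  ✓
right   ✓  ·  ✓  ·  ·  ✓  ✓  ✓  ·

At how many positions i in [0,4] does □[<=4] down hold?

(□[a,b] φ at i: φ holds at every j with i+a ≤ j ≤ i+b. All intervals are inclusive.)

Evaluate at each i in [0,4]:
  i=0: ✗ (fails at j=0)
  i=1: ✗ (fails at j=1)
  i=2: ✗ (fails at j=2)
  i=3: ✗ (fails at j=6)
  i=4: ✗ (fails at j=6)
Positions where it holds: {} → 0.

0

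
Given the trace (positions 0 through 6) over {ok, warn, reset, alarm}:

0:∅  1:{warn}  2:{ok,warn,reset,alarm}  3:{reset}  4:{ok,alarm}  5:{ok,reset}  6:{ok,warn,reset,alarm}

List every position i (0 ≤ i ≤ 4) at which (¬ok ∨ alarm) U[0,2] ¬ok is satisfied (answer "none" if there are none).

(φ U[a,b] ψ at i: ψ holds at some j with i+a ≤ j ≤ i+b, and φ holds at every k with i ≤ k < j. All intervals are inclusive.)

Evaluate at each i in [0,4]:
  i=0: ✓ (rhs at j=0)
  i=1: ✓ (rhs at j=1)
  i=2: ✓ (rhs at j=3; lhs holds on [2,2])
  i=3: ✓ (rhs at j=3)
  i=4: ✗ (no rhs in [4,6])

0, 1, 2, 3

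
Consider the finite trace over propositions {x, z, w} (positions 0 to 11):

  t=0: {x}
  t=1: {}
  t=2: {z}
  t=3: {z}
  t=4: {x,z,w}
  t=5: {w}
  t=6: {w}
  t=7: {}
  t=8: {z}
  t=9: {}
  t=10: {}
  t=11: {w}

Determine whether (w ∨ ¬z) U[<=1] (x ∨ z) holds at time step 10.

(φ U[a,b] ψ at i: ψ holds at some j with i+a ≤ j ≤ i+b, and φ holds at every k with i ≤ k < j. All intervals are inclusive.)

No

Need some j in [10,11] with (x ∨ z), and (w ∨ ¬z) at every k in [10,j-1].
  j=10: (x ∨ z) false.
  j=11: (x ∨ z) false.
No j in the window works → until fails.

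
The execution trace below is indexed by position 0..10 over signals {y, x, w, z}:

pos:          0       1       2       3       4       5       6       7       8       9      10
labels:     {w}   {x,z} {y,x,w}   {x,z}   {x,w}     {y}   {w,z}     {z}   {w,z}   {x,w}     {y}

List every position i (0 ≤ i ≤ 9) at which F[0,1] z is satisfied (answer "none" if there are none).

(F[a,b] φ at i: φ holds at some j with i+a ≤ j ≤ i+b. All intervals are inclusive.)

0, 1, 2, 3, 5, 6, 7, 8

Evaluate at each i in [0,9]:
  i=0: ✓ (witness j=1)
  i=1: ✓ (witness j=1)
  i=2: ✓ (witness j=3)
  i=3: ✓ (witness j=3)
  i=4: ✗ (none in [4,5])
  i=5: ✓ (witness j=6)
  i=6: ✓ (witness j=6)
  i=7: ✓ (witness j=7)
  i=8: ✓ (witness j=8)
  i=9: ✗ (none in [9,10])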